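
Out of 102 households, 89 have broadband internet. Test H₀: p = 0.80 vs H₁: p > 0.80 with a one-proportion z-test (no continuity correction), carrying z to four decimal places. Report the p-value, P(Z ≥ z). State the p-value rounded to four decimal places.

Sample proportion p̂ = 89/102 = 0.87255.
SE₀ = √(0.80·0.20/102) = 0.039606.
Test statistic (full precision, shown to 4 dp): z = (89/102 − 0.80)/SE₀ ≈ 1.8318.
From the standard normal, P(Z ≥ z) = 0.0335.

p-value = 0.0335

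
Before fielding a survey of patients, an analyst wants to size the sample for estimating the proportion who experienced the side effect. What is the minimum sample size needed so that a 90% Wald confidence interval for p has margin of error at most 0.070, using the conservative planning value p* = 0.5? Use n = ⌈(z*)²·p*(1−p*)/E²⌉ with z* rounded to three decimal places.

n = 139

For 90% confidence, z* = 1.645.
p*(1−p*) = 0.2500.
(z*)²·p*(1−p*)/E² = 2.706025·0.2500/0.004900 = 138.062.
Rounding up, n = 139.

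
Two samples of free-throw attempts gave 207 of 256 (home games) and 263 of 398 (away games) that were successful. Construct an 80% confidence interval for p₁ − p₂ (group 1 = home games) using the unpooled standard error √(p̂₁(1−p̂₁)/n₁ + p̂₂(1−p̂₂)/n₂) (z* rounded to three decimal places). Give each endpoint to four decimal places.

p̂₁ = 207/256 = 0.80859, p̂₂ = 263/398 = 0.66080; p̂₁ − p̂₂ = 0.14779.
SE = √(0.000604570 + 0.000563171) = √0.001167741 = 0.034172.
z* = 1.282 at the 80% level. Margin of error = 0.04381.
CI: 0.14779 ± 0.04381 = (0.1040, 0.1916).

(0.1040, 0.1916)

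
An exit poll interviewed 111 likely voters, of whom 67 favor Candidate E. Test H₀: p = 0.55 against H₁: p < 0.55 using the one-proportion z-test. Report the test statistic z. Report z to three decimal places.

z = 1.135

With x = 67 successes in n = 111, p̂ = 0.60360.
Null standard error: √(0.55·0.45/111) = √0.002229730 = 0.047220.
Test statistic: z = 0.05360/0.047220 = 1.135.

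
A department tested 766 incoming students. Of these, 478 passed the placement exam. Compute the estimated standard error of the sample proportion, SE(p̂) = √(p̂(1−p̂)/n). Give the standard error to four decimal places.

p̂ = 478/766 = 0.62402.
p̂(1−p̂) = 0.62402·0.37598 = 0.234619.
SE = √(0.234619/766) = √0.000306291 = 0.0175.

SE = 0.0175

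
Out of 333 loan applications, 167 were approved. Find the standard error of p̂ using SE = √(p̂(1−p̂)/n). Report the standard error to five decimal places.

p̂ = 167/333 = 0.50150.
p̂(1−p̂) = 0.249998.
Dividing by n and taking the root: √0.000750745 = 0.02740.

SE = 0.02740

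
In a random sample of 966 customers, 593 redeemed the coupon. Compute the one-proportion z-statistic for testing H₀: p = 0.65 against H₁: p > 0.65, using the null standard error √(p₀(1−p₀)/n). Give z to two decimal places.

Sample proportion p̂ = 593/966 = 0.61387.
Under H₀, SE = √(p₀(1−p₀)/n) = √(0.65·0.35/966) = √0.000235507 = 0.015346.
z = (p̂ − p₀)/SE = (0.61387 − 0.65)/0.015346 = -2.35.

z = -2.35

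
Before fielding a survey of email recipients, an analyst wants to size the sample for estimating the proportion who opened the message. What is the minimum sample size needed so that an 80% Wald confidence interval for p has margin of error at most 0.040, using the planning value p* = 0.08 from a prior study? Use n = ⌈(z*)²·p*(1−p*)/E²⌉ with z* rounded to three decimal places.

n = 76

For 80% confidence, z* = 1.282.
p*(1−p*) = 0.08·0.92 = 0.0736.
Required n before rounding: 1.643524 × 0.0736 / 0.040² = 75.602.
Rounding up, n = 76.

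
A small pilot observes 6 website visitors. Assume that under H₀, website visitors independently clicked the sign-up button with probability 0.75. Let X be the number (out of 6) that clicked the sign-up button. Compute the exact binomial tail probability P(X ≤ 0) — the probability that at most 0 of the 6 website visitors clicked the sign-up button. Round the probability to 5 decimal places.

P = 0.00024

X is binomial with n = 6 and p = 0.75.
P(X ≤ 0) = C(6,0)·0.75^0·0.25^6.
= 0.000244 = 0.00024.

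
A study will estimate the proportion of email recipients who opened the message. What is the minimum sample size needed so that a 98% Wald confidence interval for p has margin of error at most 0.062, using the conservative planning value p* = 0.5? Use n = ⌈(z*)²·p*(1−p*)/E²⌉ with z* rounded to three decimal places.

z* = 2.326 at the 98% level.
p*(1−p*) = 0.2500.
Required n before rounding: 5.410276 × 0.2500 / 0.062² = 351.865.
⌈351.865⌉ = 352.

n = 352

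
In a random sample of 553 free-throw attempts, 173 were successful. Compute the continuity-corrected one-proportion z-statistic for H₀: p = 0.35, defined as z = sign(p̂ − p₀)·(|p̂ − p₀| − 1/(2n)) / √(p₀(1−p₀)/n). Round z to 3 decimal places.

z = -1.788

p̂ = 173/553 = 0.31284. p̂ − p₀ = -0.037161.
1/(2n) = 0.000904.
Corrected numerator: |-0.037161| − 0.000904 = 0.036257.
Under H₀, SE = √(p₀(1−p₀)/n) = √(0.35·0.65/553) = √0.000411392 = 0.020283.
z = −0.036257/0.020283 = -1.788.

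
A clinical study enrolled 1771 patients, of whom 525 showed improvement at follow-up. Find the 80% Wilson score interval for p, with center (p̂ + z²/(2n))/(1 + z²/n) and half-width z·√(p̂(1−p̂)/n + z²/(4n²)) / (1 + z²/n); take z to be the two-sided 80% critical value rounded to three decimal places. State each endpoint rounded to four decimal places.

(0.2827, 0.3105)

Here p̂ = 525/1771 = 0.29644 and z = 1.282 (z² = 1.643524).
Denominator 1 + z²/n = 1 + 1.643524/1771 = 1.000928.
Center = (0.29644 + 0.000464)/1.000928 = 0.29663.
Radicand: p̂(1−p̂)/n + z²/(4n²) = 0.000117766 + 0.000000131 = 0.000117897.
Half-width = 1.282·√0.000117897/1.000928 = 0.01391.
So the interval runs from 0.2827 to 0.3105.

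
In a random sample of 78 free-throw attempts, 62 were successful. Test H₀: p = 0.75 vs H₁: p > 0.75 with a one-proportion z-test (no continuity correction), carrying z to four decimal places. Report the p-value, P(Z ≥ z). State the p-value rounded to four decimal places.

p-value = 0.1800

The sample proportion is 62/78 = 0.79487.
Under H₀, SE = √(p₀(1−p₀)/n) = √(0.75·0.25/78) = √0.002403846 = 0.049029.
z = (p̂ − p₀)/SE = (62/78 − 0.75)/0.049029 ≈ 0.9152.
From the standard normal, P(Z ≥ z) = 0.1800.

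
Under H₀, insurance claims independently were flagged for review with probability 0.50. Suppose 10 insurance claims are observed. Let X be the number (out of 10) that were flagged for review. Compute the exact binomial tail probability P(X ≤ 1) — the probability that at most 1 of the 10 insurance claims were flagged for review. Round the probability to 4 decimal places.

X ~ Binomial(n=10, p=0.50).
P(X ≤ 1) = C(10,0)·0.50^0·0.50^10 + C(10,1)·0.50^1·0.50^9.
= 0.000977 + 0.009766 = 0.0107.

P = 0.0107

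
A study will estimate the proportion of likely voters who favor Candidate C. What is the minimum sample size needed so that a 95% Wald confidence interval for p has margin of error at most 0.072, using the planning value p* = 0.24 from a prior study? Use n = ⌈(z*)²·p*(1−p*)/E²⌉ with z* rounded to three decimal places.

n = 136

For 95% confidence, z* = 1.960.
p*(1−p*) = 0.1824.
(z*)²·p*(1−p*)/E² = 3.841600·0.1824/0.005184 = 135.167.
Rounding up, n = 136.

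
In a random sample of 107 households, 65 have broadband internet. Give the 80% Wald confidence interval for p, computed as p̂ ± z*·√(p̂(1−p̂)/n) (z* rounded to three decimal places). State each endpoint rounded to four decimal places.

(0.5470, 0.6680)

The sample proportion is 65/107 = 0.60748.
SE = √(p̂(1−p̂)/n) = √(0.238449/107) = 0.047207.
For 80% confidence, z* = 1.282.
Margin of error: 1.282 × 0.047207 = 0.06052.
Interval: 0.60748 ± 0.06052 → (0.5470, 0.6680).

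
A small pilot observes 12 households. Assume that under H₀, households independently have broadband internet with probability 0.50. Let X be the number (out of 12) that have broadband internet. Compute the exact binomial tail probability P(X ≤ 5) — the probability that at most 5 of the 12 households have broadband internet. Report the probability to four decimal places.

P = 0.3872

X ~ Binomial(n=12, p=0.50).
P(X ≤ 5) = Σ_{j=0}^{5} C(12,j)·0.50^j·0.50^{12−j}.
= 0.000244 + 0.002930 + 0.016113 + 0.053711 + 0.120850 + 0.193359 = 0.3872.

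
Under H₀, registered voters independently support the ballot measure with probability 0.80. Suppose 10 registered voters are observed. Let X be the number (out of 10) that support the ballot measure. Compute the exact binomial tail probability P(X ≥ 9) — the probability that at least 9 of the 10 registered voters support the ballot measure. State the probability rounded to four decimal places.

P = 0.3758

X is binomial with n = 10 and p = 0.80.
P(X ≥ 9) = C(10,9)·0.80^9·0.20^1 + C(10,10)·0.80^10·0.20^0.
= 0.268435 + 0.107374 = 0.3758.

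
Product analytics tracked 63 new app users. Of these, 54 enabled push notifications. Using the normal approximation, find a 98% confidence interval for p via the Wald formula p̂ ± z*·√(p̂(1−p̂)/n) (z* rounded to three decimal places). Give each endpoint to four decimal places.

Sample proportion p̂ = 54/63 = 0.85714.
SE = √(p̂(1−p̂)/n) = √(0.122449/63) = 0.044087.
The 98% critical value is z* = 2.326.
Margin = 2.326·0.044087 = 0.10255.
So the interval runs from 0.7546 to 0.9597.

(0.7546, 0.9597)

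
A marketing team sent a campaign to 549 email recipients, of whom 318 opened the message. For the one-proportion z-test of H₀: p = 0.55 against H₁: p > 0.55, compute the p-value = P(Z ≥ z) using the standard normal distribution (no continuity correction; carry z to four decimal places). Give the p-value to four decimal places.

Sample proportion p̂ = 318/549 = 0.57923.
Null standard error: √(0.55·0.45/549) = √0.000450820 = 0.021233.
Test statistic (full precision, shown to 4 dp): z = (318/549 − 0.55)/SE₀ ≈ 1.3769.
p-value = P(Z ≥ z) with z = 1.3769 → 0.0843.

p-value = 0.0843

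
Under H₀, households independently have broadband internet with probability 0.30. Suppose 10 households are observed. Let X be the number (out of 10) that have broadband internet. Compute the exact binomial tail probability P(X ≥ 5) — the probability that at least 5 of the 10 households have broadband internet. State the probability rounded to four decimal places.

P = 0.1503

X ~ Binomial(n=10, p=0.30).
P(X ≥ 5) = Σ_{j=5}^{10} C(10,j)·0.30^j·0.70^{10−j}.
= 0.102919 + 0.036757 + 0.009002 + 0.001447 + 0.000138 + 0.000006 = 0.1503.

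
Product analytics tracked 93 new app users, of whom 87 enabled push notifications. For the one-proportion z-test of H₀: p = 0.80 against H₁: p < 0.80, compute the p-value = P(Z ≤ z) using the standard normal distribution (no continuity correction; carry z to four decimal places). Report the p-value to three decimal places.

With x = 87 successes in n = 93, p̂ = 0.93548.
Under H₀, SE = √(p₀(1−p₀)/n) = √(0.80·0.20/93) = √0.001720430 = 0.041478.
z = (p̂ − p₀)/SE = (87/93 − 0.80)/0.041478 ≈ 3.2664.
p-value = P(Z ≤ z) with z = 3.2664 → 0.999.

p-value = 0.999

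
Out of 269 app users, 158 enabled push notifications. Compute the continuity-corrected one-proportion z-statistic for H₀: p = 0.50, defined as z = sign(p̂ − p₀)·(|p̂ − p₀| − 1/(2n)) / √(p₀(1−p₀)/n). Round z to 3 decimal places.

With x = 158 successes in n = 269, p̂ = 0.58736. p̂ − p₀ = 0.087361.
Continuity correction 1/(2n) = 1/538 = 0.001859.
Corrected numerator: |0.087361| − 0.001859 = 0.085502.
Under H₀, SE = √(p₀(1−p₀)/n) = √(0.50·0.50/269) = √0.000929368 = 0.030486.
z = (+)0.085502/0.030486 = 2.805.

z = 2.805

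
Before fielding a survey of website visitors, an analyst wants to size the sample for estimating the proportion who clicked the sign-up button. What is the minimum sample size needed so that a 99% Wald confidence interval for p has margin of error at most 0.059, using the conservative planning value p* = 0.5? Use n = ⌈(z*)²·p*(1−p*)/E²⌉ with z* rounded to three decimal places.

z* = 2.576 at the 99% level.
p*(1−p*) = 0.50·0.50 = 0.2500.
(z*)²·p*(1−p*)/E² = 6.635776·0.2500/0.003481 = 476.571.
Rounding up, n = 477.

n = 477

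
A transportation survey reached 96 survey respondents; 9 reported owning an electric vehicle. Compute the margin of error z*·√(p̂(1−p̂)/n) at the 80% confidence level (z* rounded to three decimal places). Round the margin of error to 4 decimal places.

ME = 0.0381

With x = 9 successes in n = 96, p̂ = 0.09375.
SE(p̂) = √(0.09375·0.90625/96) = 0.029749.
The 80% critical value is z* = 1.282.
Margin of error = z*·SE = 1.282 × 0.029749 = 0.0381.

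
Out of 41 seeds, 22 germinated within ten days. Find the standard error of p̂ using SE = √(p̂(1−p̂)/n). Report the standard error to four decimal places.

SE = 0.0779

The sample proportion is 22/41 = 0.53659.
p̂(1−p̂) = 0.248661.
SE = √(0.248661/41) = √0.006064902 = 0.0779.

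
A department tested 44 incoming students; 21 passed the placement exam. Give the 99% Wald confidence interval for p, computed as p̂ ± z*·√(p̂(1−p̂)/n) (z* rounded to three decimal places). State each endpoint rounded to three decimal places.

(0.283, 0.671)

With x = 21 successes in n = 44, p̂ = 0.47727.
SE = √(p̂(1−p̂)/n) = √(0.249483/44) = 0.075300.
The 99% critical value is z* = 2.576.
Margin of error: 2.576 × 0.075300 = 0.19397.
Interval: 0.47727 ± 0.19397 → (0.283, 0.671).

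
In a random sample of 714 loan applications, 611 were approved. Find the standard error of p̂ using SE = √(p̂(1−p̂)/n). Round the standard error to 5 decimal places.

SE = 0.01315

Sample proportion p̂ = 611/714 = 0.85574.
p̂(1−p̂) = 0.123449.
SE = √(0.123449/714) = 0.01315.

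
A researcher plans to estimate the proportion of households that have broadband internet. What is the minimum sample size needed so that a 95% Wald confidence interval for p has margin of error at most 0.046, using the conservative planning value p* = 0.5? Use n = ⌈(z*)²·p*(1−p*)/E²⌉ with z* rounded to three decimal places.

n = 454

The 95% critical value is z* = 1.960.
p*(1−p*) = 0.50·0.50 = 0.2500.
Required n before rounding: 3.841600 × 0.2500 / 0.046² = 453.875.
Rounding up, n = 454.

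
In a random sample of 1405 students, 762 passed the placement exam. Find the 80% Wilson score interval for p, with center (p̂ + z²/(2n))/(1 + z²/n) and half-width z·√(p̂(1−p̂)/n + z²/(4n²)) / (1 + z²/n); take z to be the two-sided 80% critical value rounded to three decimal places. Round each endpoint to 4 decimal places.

Here p̂ = 762/1405 = 0.54235 and z = 1.282 (z² = 1.643524).
1 + z²/n = 1.001170.
Adjusted center: (0.54235 + z²/(2n))/1.001170 = 0.54230.
Radicand: p̂(1−p̂)/n + z²/(4n²) = 0.000176659 + 0.000000208 = 0.000176867.
Half-width = z·√(radicand)/denom = 1.282·0.013299/1.001170 = 0.01703.
So the interval runs from 0.5253 to 0.5593.

(0.5253, 0.5593)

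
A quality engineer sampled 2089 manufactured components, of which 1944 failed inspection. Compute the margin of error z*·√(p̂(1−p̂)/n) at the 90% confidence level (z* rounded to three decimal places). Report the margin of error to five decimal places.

ME = 0.00915

With x = 1944 successes in n = 2089, p̂ = 0.93059.
SE(p̂) = √(0.93059·0.06941/2089) = 0.005561.
z* = 1.645 at the 90% level.
ME = 1.645·0.005561 = 0.00915.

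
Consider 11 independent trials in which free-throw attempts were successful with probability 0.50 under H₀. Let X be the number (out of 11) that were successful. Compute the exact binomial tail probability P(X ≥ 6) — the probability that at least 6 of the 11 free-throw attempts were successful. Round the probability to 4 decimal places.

X ~ Binomial(n=11, p=0.50).
P(X ≥ 6) = Σ_{j=6}^{11} C(11,j)·0.50^j·0.50^{11−j}.
= 0.225586 + 0.161133 + 0.080566 + 0.026855 + 0.005371 + 0.000488 = 0.5000.

P = 0.5000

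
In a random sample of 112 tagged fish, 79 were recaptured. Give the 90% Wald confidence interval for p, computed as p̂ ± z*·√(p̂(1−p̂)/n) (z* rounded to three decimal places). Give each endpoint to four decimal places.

p̂ = 79/112 = 0.70536.
Standard error of p̂: √(0.207828/112) = √0.001855611 = 0.043077.
For 90% confidence, z* = 1.645.
Margin = 1.645·0.043077 = 0.07086.
Interval: 0.70536 ± 0.07086 → (0.6345, 0.7762).

(0.6345, 0.7762)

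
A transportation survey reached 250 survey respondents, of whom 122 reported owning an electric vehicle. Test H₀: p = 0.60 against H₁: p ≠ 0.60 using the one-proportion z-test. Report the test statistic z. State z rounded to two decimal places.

z = -3.61

With x = 122 successes in n = 250, p̂ = 0.48800.
SE₀ = √(0.60·0.40/250) = 0.030984.
z = (p̂ − p₀)/SE = (0.48800 − 0.60)/0.030984 = -3.61.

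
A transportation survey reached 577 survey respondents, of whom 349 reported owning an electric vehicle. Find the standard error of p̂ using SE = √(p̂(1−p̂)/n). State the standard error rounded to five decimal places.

The sample proportion is 349/577 = 0.60485.
p̂(1−p̂) = 0.60485·0.39515 = 0.239006.
SE = √(0.239006/577) = √0.000414222 = 0.02035.

SE = 0.02035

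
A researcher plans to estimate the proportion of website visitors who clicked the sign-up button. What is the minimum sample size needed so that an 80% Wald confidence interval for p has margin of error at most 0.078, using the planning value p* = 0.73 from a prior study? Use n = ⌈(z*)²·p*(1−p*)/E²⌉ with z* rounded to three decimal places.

z* = 1.282 at the 80% level.
p*(1−p*) = 0.1971.
Required n before rounding: 1.643524 × 0.1971 / 0.078² = 53.244.
⌈53.244⌉ = 54.

n = 54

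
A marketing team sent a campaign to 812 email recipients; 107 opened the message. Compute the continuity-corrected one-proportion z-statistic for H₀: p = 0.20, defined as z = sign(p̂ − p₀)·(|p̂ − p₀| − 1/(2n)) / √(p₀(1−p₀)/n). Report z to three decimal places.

z = -4.817

p̂ = 107/812 = 0.13177. p̂ − p₀ = -0.068227.
Continuity correction 1/(2n) = 1/1624 = 0.000616.
Corrected numerator: |-0.068227| − 0.000616 = 0.067611.
Null standard error: √(0.20·0.80/812) = √0.000197044 = 0.014037.
z = (−)0.067611/0.014037 = -4.817.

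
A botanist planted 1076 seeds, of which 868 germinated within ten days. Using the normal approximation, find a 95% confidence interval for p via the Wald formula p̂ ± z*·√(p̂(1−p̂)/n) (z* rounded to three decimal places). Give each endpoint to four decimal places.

The sample proportion is 868/1076 = 0.80669.
SE(p̂) = √(0.80669·0.19331/1076) = 0.012039.
The 95% critical value is z* = 1.960.
Margin = 1.960·0.012039 = 0.02360.
CI: 0.80669 ± 0.02360 = (0.7831, 0.8303).

(0.7831, 0.8303)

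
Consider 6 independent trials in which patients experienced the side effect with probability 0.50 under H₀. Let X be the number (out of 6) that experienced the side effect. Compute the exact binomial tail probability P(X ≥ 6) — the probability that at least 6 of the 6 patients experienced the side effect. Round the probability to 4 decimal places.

P = 0.0156

X is binomial with n = 6 and p = 0.50.
P(X ≥ 6) = C(6,6)·0.50^6·0.50^0.
= 0.015625 = 0.0156.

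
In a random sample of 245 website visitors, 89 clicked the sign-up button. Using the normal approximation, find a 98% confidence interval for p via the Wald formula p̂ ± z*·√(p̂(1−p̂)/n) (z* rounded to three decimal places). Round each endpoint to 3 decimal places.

(0.292, 0.435)

The sample proportion is 89/245 = 0.36327.
Standard error of p̂: √(0.231304/245) = √0.000944096 = 0.030726.
The 98% critical value is z* = 2.326.
Margin = 2.326·0.030726 = 0.07147.
Interval: 0.36327 ± 0.07147 → (0.292, 0.435).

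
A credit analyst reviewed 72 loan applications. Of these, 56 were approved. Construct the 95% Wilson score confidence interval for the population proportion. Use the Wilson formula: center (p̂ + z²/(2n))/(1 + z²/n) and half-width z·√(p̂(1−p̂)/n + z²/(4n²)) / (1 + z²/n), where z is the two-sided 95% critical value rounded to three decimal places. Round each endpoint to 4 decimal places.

(0.6691, 0.8583)

Here p̂ = 56/72 = 0.77778 and z = 1.960 (z² = 3.841600).
Denominator 1 + z²/n = 1 + 3.841600/72 = 1.053356.
Center = (0.77778 + 0.026678)/1.053356 = 0.76371.
Radicand: p̂(1−p̂)/n + z²/(4n²) = 0.002400549 + 0.000185262 = 0.002585811.
Half-width = 1.960·√0.002585811/1.053356 = 0.09462.
CI: 0.76371 ± 0.09462 = (0.6691, 0.8583).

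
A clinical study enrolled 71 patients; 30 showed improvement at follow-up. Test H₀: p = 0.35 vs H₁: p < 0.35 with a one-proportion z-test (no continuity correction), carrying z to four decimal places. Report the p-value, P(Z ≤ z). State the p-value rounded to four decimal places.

Sample proportion p̂ = 30/71 = 0.42254.
Null standard error: √(0.35·0.65/71) = √0.003204225 = 0.056606.
Test statistic (full precision, shown to 4 dp): z = (30/71 − 0.35)/SE₀ ≈ 1.2814.
p-value = P(Z ≤ z) with z = 1.2814 → 0.9000.

p-value = 0.9000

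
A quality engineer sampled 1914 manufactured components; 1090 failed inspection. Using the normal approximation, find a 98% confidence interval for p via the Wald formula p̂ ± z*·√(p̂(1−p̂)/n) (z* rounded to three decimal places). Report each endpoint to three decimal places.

(0.543, 0.596)

Sample proportion p̂ = 1090/1914 = 0.56949.
SE = √(p̂(1−p̂)/n) = √(0.245171/1914) = 0.011318.
For 98% confidence, z* = 2.326.
Margin of error: 2.326 × 0.011318 = 0.02633.
CI: 0.56949 ± 0.02633 = (0.543, 0.596).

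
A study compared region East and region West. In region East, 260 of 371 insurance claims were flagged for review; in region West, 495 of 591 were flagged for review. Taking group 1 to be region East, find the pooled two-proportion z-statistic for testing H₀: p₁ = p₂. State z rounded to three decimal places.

Sample proportions: p̂₁ = 260/371 = 0.70081 and p̂₂ = 495/591 = 0.83756.
Pooled p̂ = (260+495)/(371+591) = 755/962 = 0.78482.
SE = √[p̂(1−p̂)(1/n₁+1/n₂)] = √[0.78482·0.21518·(1/371+1/591)] ≈ 0.027220.
z = -0.13675/0.027220 = -5.024.

z = -5.024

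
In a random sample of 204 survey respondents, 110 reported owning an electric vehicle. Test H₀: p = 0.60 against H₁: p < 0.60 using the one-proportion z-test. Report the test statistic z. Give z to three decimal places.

The sample proportion is 110/204 = 0.53922.
Under H₀, SE = √(p₀(1−p₀)/n) = √(0.60·0.40/204) = √0.001176471 = 0.034300.
z = (0.53922 − 0.60)/0.034300 = -0.06078/0.034300 = -1.772.

z = -1.772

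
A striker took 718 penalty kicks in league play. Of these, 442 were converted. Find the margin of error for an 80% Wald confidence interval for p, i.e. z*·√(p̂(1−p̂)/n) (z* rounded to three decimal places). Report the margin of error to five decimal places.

ME = 0.02327

Sample proportion p̂ = 442/718 = 0.61560.
SE = √(p̂(1−p̂)/n) = √(0.236637/718) = 0.018154.
z* = 1.282 at the 80% level.
So ME = 0.02327.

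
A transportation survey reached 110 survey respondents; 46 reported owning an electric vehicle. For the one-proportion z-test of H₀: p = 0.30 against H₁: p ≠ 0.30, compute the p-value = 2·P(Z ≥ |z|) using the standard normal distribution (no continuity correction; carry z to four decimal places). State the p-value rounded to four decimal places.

The sample proportion is 46/110 = 0.41818.
Under H₀, SE = √(p₀(1−p₀)/n) = √(0.30·0.70/110) = √0.001909091 = 0.043693.
z = (p̂ − p₀)/SE = (46/110 − 0.30)/0.043693 ≈ 2.7048.
p-value = 2·P(Z ≥ |z|) with z = 2.7048 → 0.0068.

p-value = 0.0068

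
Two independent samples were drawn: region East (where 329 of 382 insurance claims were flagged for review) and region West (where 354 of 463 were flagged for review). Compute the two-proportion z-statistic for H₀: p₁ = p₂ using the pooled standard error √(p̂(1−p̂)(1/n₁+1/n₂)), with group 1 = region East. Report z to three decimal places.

Sample proportions: p̂₁ = 329/382 = 0.86126 and p̂₂ = 354/463 = 0.76458.
Pooled p̂ = (329+354)/(382+463) = 683/845 = 0.80828.
Pooled SE = √[0.1549610·0.00477763] ≈ 0.027209.
z = (p̂₁ − p̂₂)/SE = (0.86126 − 0.76458)/0.027209 = 0.09668/0.027209 = 3.553.

z = 3.553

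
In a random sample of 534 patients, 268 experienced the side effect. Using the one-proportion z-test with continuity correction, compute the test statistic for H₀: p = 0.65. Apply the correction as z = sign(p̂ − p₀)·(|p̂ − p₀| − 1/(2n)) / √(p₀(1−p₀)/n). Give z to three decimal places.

The sample proportion is 268/534 = 0.50187. p̂ − p₀ = -0.148127.
Continuity correction 1/(2n) = 1/1068 = 0.000936.
Corrected numerator: |-0.148127| − 0.000936 = 0.147191.
SE₀ = √(0.65·0.35/534) = 0.020640.
z = −0.147191/0.020640 = -7.131.

z = -7.131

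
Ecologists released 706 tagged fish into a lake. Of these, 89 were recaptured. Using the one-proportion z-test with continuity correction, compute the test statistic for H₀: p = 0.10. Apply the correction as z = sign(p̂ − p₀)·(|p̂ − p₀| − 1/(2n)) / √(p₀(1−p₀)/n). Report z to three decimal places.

z = 2.246

With x = 89 successes in n = 706, p̂ = 0.12606. p̂ − p₀ = 0.026062.
Continuity correction 1/(2n) = 1/1412 = 0.000708.
Corrected numerator: |0.026062| − 0.000708 = 0.025354.
SE₀ = √(0.10·0.90/706) = 0.011291.
z = +0.025354/0.011291 = 2.246.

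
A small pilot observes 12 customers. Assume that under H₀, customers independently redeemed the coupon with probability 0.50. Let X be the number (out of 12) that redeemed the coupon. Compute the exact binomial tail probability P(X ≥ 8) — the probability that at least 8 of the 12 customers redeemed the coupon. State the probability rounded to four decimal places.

P = 0.1938

X is binomial with n = 12 and p = 0.50.
P(X ≥ 8) = Σ_{j=8}^{12} C(12,j)·0.50^j·0.50^{12−j}.
= 0.120850 + 0.053711 + 0.016113 + 0.002930 + 0.000244 = 0.1938.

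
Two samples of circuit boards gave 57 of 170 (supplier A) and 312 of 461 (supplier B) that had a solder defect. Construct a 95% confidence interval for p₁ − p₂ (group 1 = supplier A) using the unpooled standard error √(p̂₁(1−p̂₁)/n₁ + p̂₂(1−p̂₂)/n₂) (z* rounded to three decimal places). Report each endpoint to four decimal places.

(-0.4243, -0.2587)

p̂₁ = 57/170 = 0.33529, p̂₂ = 312/461 = 0.67679; p̂₁ − p̂₂ = -0.34150.
SE = √(0.001311012 + 0.000474502) = √0.001785514 = 0.042255.
For 95% confidence, z* = 1.960. Margin of error = 0.08282.
So the interval runs from -0.4243 to -0.2587.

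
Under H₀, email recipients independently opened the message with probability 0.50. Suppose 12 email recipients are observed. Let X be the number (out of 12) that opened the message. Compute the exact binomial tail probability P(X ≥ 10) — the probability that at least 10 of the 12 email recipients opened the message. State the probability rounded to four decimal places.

P = 0.0193

X is binomial with n = 12 and p = 0.50.
P(X ≥ 10) = C(12,10)·0.50^10·0.50^2 + C(12,11)·0.50^11·0.50^1 + C(12,12)·0.50^12·0.50^0.
= 0.016113 + 0.002930 + 0.000244 = 0.0193.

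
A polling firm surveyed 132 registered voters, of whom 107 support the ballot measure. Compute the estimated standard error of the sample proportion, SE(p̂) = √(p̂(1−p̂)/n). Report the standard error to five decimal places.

Sample proportion p̂ = 107/132 = 0.81061.
p̂(1−p̂) = 0.153521.
SE = √(0.153521/132) = √0.001163038 = 0.03410.

SE = 0.03410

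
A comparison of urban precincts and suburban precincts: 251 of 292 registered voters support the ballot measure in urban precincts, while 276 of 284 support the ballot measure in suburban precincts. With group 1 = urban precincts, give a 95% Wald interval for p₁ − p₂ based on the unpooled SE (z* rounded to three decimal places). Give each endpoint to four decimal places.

(-0.1565, -0.0680)

p̂₁ = 0.85959, p̂₂ = 0.97183, so the observed difference is -0.11224.
Unpooled SE = √(p̂₁(1−p̂₁)/n₁ + p̂₂(1−p̂₂)/n₂) = √(0.000413342 + 0.000096393) = 0.022577.
z* = 1.960 at the 95% level. Margin = 1.960·0.022577 = 0.04425.
So the interval runs from -0.1565 to -0.0680.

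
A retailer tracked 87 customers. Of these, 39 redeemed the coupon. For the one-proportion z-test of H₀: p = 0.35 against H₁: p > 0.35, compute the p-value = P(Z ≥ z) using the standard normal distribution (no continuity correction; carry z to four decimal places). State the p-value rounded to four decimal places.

The sample proportion is 39/87 = 0.44828.
SE₀ = √(0.35·0.65/87) = 0.051137.
z = (p̂ − p₀)/SE = (39/87 − 0.35)/0.051137 ≈ 1.9218.
From the standard normal, P(Z ≥ z) = 0.0273.

p-value = 0.0273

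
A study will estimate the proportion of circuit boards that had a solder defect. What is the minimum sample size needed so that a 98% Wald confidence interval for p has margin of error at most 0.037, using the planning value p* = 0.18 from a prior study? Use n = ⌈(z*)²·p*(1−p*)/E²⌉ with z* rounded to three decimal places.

The 98% critical value is z* = 2.326.
p*(1−p*) = 0.18·0.82 = 0.1476.
Required n before rounding: 5.410276 × 0.1476 / 0.037² = 583.314.
Rounding up, n = 584.

n = 584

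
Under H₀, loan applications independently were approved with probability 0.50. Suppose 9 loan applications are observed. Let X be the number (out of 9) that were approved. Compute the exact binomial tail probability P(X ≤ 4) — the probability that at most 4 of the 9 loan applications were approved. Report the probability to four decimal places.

P = 0.5000

X is binomial with n = 9 and p = 0.50.
P(X ≤ 4) = Σ_{j=0}^{4} C(9,j)·0.50^j·0.50^{9−j}.
= 0.001953 + 0.017578 + 0.070312 + 0.164062 + 0.246094 = 0.5000.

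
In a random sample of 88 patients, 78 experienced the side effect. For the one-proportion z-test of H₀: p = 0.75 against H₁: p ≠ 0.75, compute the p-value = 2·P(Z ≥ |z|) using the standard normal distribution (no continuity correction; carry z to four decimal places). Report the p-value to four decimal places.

p-value = 0.0031

p̂ = 78/88 = 0.88636.
Null standard error: √(0.75·0.25/88) = √0.002130682 = 0.046159.
z = (p̂ − p₀)/SE = (78/88 − 0.75)/0.046159 ≈ 2.9542.
p-value = 2·P(Z ≥ |z|) with z = 2.9542 → 0.0031.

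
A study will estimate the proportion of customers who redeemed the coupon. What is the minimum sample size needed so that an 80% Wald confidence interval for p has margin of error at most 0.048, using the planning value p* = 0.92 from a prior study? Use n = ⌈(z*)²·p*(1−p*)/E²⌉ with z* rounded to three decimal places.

n = 53

z* = 1.282 at the 80% level.
p*(1−p*) = 0.0736.
(z*)²·p*(1−p*)/E² = 1.643524·0.0736/0.002304 = 52.501.
⌈52.501⌉ = 53.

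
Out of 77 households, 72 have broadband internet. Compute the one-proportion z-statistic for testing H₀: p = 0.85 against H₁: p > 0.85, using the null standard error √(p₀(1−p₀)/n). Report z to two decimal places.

With x = 72 successes in n = 77, p̂ = 0.93506.
SE₀ = √(0.85·0.15/77) = 0.040692.
Test statistic: z = 0.08506/0.040692 = 2.09.

z = 2.09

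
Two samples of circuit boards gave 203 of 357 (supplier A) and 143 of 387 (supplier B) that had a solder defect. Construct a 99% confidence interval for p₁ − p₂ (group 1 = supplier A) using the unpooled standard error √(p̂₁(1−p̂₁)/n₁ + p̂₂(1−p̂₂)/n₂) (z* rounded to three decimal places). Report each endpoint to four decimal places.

p̂₁ = 203/357 = 0.56863, p̂₂ = 143/387 = 0.36951; p̂₁ − p̂₂ = 0.19912.
Unpooled SE = √(p̂₁(1−p̂₁)/n₁ + p̂₂(1−p̂₂)/n₂) = √(0.000687088 + 0.000601995) = 0.035904.
The 99% critical value is z* = 2.576. Margin of error = 0.09249.
Interval: 0.19912 ± 0.09249 → (0.1066, 0.2916).

(0.1066, 0.2916)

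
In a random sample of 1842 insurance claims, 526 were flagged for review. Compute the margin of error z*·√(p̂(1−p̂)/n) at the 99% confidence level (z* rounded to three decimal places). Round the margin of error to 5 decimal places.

Sample proportion p̂ = 526/1842 = 0.28556.
SE(p̂) = √(0.28556·0.71444/1842) = 0.010524.
For 99% confidence, z* = 2.576.
So ME = 0.02711.

ME = 0.02711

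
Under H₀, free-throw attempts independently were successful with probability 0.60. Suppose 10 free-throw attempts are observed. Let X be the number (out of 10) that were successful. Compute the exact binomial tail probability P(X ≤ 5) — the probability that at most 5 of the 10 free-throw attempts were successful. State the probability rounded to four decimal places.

X ~ Binomial(n=10, p=0.60).
P(X ≤ 5) = Σ_{j=0}^{5} C(10,j)·0.60^j·0.40^{10−j}.
= 0.000105 + 0.001573 + 0.010617 + 0.042467 + 0.111477 + 0.200658 = 0.3669.

P = 0.3669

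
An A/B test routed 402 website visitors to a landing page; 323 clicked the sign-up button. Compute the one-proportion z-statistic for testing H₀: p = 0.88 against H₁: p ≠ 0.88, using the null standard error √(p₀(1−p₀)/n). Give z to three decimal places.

z = -4.721

Sample proportion p̂ = 323/402 = 0.80348.
Under H₀, SE = √(p₀(1−p₀)/n) = √(0.88·0.12/402) = √0.000262687 = 0.016208.
Test statistic: z = -0.07652/0.016208 = -4.721.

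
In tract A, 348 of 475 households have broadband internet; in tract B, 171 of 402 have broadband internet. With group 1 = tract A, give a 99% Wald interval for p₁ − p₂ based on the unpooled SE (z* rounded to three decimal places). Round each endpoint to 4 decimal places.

p̂₁ = 348/475 = 0.73263, p̂₂ = 171/402 = 0.42537; p̂₁ − p̂₂ = 0.30726.
SE = √(0.000412384 + 0.000608037) = √0.001020421 = 0.031944.
The 99% critical value is z* = 2.576. Margin = 2.576·0.031944 = 0.08229.
So the interval runs from 0.2250 to 0.3895.

(0.2250, 0.3895)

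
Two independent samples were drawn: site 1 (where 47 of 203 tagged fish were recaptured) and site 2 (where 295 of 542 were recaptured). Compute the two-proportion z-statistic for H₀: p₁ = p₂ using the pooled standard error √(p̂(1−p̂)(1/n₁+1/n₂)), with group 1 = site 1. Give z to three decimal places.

z = -7.627

p̂₁ = 47/203 = 0.23153, p̂₂ = 295/542 = 0.54428.
Pooled p̂ = (47+295)/(203+542) = 342/745 = 0.45906.
Pooled SE = √[0.2483239·0.00677113] ≈ 0.041005.
z = (p̂₁ − p̂₂)/SE = (0.23153 − 0.54428)/0.041005 = -0.31275/0.041005 = -7.627.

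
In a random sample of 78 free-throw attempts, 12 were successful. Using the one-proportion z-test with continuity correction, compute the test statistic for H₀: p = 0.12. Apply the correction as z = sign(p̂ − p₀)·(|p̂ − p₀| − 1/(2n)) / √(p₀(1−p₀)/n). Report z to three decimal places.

z = 0.746

With x = 12 successes in n = 78, p̂ = 0.15385. p̂ − p₀ = 0.033846.
Continuity correction 1/(2n) = 1/156 = 0.006410.
Corrected numerator: |0.033846| − 0.006410 = 0.027436.
Under H₀, SE = √(p₀(1−p₀)/n) = √(0.12·0.88/78) = √0.001353846 = 0.036795.
z = +0.027436/0.036795 = 0.746.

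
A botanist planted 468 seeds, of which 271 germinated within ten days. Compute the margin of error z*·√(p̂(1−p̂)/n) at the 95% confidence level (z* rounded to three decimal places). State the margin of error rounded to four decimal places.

ME = 0.0447

With x = 271 successes in n = 468, p̂ = 0.57906.
SE = √(p̂(1−p̂)/n) = √(0.243750/468) = 0.022822.
z* = 1.960 at the 95% level.
Margin of error = z*·SE = 1.960 × 0.022822 = 0.0447.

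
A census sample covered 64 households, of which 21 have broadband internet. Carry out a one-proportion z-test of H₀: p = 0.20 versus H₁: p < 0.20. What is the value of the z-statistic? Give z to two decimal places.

With x = 21 successes in n = 64, p̂ = 0.32812.
Null standard error: √(0.20·0.80/64) = √0.002500000 = 0.050000.
Test statistic: z = 0.12812/0.050000 = 2.56.

z = 2.56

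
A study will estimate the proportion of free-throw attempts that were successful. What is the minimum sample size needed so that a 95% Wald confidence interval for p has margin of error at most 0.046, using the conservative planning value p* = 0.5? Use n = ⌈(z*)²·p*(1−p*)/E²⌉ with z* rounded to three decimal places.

n = 454

z* = 1.960 at the 95% level.
p*(1−p*) = 0.50·0.50 = 0.2500.
Required n before rounding: 3.841600 × 0.2500 / 0.046² = 453.875.
Rounding up, n = 454.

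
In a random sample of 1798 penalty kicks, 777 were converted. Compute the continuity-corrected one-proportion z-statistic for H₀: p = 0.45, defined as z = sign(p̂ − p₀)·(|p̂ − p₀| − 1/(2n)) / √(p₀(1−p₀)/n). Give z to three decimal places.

z = -1.498

Sample proportion p̂ = 777/1798 = 0.43215. p̂ − p₀ = -0.017853.
1/(2n) = 0.000278.
Corrected numerator: |-0.017853| − 0.000278 = 0.017575.
Null standard error: √(0.45·0.55/1798) = √0.000137653 = 0.011733.
z = −0.017575/0.011733 = -1.498.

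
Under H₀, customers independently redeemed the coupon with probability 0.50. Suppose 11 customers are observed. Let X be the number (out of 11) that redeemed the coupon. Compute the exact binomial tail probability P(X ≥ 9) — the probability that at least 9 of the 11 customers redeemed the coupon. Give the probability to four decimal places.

P = 0.0327

X is binomial with n = 11 and p = 0.50.
P(X ≥ 9) = C(11,9)·0.50^9·0.50^2 + C(11,10)·0.50^10·0.50^1 + C(11,11)·0.50^11·0.50^0.
= 0.026855 + 0.005371 + 0.000488 = 0.0327.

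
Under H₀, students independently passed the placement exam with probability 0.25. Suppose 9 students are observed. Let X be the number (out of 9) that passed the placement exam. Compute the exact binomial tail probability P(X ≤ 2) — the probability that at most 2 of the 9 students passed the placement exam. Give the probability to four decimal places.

X is binomial with n = 9 and p = 0.25.
P(X ≤ 2) = C(9,0)·0.25^0·0.75^9 + C(9,1)·0.25^1·0.75^8 + C(9,2)·0.25^2·0.75^7.
= 0.075085 + 0.225254 + 0.300339 = 0.6007.

P = 0.6007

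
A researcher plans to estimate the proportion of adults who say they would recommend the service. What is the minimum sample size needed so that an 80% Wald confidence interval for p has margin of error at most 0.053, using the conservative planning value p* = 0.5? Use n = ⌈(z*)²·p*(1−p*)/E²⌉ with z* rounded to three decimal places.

n = 147

z* = 1.282 at the 80% level.
p*(1−p*) = 0.2500.
Required n before rounding: 1.643524 × 0.2500 / 0.053² = 146.273.
Rounding up, n = 147.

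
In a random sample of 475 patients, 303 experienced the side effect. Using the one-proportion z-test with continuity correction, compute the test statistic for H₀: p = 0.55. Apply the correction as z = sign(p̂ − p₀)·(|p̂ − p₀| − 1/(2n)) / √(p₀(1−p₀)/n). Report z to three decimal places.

The sample proportion is 303/475 = 0.63789. p̂ − p₀ = 0.087895.
Continuity correction 1/(2n) = 1/950 = 0.001053.
Corrected numerator: |0.087895| − 0.001053 = 0.086842.
Null standard error: √(0.55·0.45/475) = √0.000521053 = 0.022827.
z = +0.086842/0.022827 = 3.804.

z = 3.804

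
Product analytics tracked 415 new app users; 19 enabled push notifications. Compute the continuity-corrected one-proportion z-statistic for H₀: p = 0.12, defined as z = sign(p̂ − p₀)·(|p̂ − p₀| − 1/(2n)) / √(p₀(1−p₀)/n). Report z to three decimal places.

z = -4.577

The sample proportion is 19/415 = 0.04578. p̂ − p₀ = -0.074217.
1/(2n) = 0.001205.
Corrected numerator: |-0.074217| − 0.001205 = 0.073012.
SE₀ = √(0.12·0.88/415) = 0.015952.
z = −0.073012/0.015952 = -4.577.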